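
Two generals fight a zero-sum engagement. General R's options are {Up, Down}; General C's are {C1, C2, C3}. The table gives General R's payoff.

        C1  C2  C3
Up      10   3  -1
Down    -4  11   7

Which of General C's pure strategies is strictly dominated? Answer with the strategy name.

C2

C3 holds General R's payoff strictly below C2 in every row: -1 < 3, 7 < 11.
So C2 is strictly dominated for General C.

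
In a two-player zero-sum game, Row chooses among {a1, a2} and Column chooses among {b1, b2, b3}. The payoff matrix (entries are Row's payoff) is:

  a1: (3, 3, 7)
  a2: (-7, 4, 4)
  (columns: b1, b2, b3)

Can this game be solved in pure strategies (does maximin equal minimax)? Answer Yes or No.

Row minima: a1 → 3, a2 → -7; maximin = 3.
Column maxima: b1 → 3, b2 → 4, b3 → 7; minimax = 3.
maximin = minimax = 3, so a saddle point exists.

Yes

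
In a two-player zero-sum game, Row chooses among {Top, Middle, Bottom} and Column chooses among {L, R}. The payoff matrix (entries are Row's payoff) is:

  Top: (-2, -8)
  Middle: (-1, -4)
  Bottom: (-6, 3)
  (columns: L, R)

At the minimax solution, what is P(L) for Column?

7/12

Row minima: Top → -8, Middle → -4, Bottom → -6; maximin = -4.
Column maxima: L → -1, R → 3; minimax = -1.
-4 ≠ -1, so there is no saddle point; optimal play is mixed.
Top is strictly dominated by Middle, so Row never plays it.
On the remaining 2×2 (Middle, Bottom vs L, R):
Let Row play Middle with probability p. Expected payoff against L: (-1)p + (-6)(1−p) = 5p − 6; against R: (-4)p + 3(1−p) = −7p + 3.
Setting these equal: 5p − 6 = −7p + 3 ⇒ 12p = 9 ⇒ p = 3/4, and the value is (5)·(3/4) − 6 = -9/4.
For Column: with q = P(L), equating Middle's and Bottom's payoffs gives 3q − 4 = −9q + 3 ⇒ q = 7/12.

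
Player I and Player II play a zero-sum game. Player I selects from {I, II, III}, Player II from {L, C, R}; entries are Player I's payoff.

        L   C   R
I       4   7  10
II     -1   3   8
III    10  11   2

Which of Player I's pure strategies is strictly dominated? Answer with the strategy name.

II

I gives a strictly higher payoff than II against every column: 4 > -1, 7 > 3, 10 > 8.
So II is strictly dominated and Player I never plays it.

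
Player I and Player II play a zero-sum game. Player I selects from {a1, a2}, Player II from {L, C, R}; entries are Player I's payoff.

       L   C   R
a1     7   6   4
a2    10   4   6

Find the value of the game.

Row minima: a1 → 4, a2 → 4; maximin = 4.
Column maxima: L → 10, C → 6, R → 6; minimax = 6.
4 ≠ 6, so there is no saddle point; optimal play is mixed.
L is strictly dominated by C (it gives Player I strictly more in every row), so Player II never plays it.
On the remaining 2×2 (a1, a2 vs C, R):
Let Player I play a1 with probability p. Expected payoff against C: 6p + 4(1−p) = 2p + 4; against R: 4p + 6(1−p) = −2p + 6.
Setting these equal: 2p + 4 = −2p + 6 ⇒ 4p = 2 ⇒ p = 1/2, and the value is (2)·(1/2) + 4 = 5.
For Player II: with q = P(C), equating a1's and a2's payoffs gives 2q + 4 = −2q + 6 ⇒ q = 1/2.

5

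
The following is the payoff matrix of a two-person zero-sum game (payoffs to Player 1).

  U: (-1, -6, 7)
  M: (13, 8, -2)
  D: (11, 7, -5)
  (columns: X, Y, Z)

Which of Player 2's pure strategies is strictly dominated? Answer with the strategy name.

X

Y holds Player 1's payoff strictly below X in every row: -6 < -1, 8 < 13, 7 < 11.
So X is strictly dominated for Player 2.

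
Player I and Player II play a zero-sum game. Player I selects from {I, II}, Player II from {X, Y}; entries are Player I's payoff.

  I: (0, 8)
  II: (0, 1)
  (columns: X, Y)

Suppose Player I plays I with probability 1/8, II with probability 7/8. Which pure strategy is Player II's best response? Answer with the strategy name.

X

If Player II plays X, Player I's expected payoff is (1/8)·0 + (7/8)·0 = 0.
If Player II plays Y, Player I's expected payoff is (1/8)·8 + (7/8)·1 = 15/8.
Player II minimizes Player I's payoff; the smallest is 0, so the best response is X.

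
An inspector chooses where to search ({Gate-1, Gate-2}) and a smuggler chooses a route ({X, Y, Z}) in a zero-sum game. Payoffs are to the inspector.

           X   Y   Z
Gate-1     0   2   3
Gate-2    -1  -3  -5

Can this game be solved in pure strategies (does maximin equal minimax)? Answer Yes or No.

Yes

Row minima: Gate-1 → 0, Gate-2 → -5; maximin = 0.
Column maxima: X → 0, Y → 2, Z → 3; minimax = 0.
maximin = minimax = 0, so a saddle point exists.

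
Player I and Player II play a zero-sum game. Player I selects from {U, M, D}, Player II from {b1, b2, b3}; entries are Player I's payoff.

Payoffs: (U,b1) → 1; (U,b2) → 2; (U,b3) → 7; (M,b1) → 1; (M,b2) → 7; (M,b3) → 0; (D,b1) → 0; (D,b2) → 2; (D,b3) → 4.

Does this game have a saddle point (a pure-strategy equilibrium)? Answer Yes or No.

Row minima: U → 1, M → 0, D → 0; maximin = 1.
Column maxima: b1 → 1, b2 → 7, b3 → 7; minimax = 1.
maximin = minimax = 1, so a saddle point exists.

Yes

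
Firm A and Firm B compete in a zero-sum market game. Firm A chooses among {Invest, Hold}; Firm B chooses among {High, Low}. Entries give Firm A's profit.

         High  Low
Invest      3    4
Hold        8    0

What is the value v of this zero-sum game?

32/9

Row minima: Invest → 3, Hold → 0; maximin = 3.
Column maxima: High → 8, Low → 4; minimax = 4.
3 ≠ 4, so there is no saddle point; optimal play is mixed.
Let Firm A play Invest with probability p. Expected payoff against High: 3p + 8(1−p) = −5p + 8; against Low: 4p + 0(1−p) = 4p.
Setting these equal: −5p + 8 = 4p ⇒ −9p = -8 ⇒ p = 8/9, and the value is (-5)·(8/9) + 8 = 32/9.
For Firm B: with q = P(High), equating Invest's and Hold's payoffs gives −q + 4 = 8q ⇒ q = 4/9.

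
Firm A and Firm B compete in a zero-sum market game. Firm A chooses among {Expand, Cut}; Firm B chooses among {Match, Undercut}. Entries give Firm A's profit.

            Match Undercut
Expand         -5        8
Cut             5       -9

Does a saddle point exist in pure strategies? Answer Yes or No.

No

Row minima: Expand → -5, Cut → -9; maximin = -5.
Column maxima: Match → 5, Undercut → 8; minimax = 5.
-5 ≠ 5, so no pure-strategy equilibrium exists.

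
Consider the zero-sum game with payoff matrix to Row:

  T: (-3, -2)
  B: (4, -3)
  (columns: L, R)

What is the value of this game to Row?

-17/8

Row minima: T → -3, B → -3; maximin = -3.
Column maxima: L → 4, R → -2; minimax = -2.
-3 ≠ -2, so there is no saddle point; optimal play is mixed.
Let Row play T with probability p. Expected payoff against L: (-3)p + 4(1−p) = −7p + 4; against R: (-2)p + (-3)(1−p) = p − 3.
Setting these equal: −7p + 4 = p − 3 ⇒ −8p = -7 ⇒ p = 7/8, and the value is (-7)·(7/8) + 4 = -17/8.
For Column: with q = P(L), equating T's and B's payoffs gives −q − 2 = 7q − 3 ⇒ q = 1/8.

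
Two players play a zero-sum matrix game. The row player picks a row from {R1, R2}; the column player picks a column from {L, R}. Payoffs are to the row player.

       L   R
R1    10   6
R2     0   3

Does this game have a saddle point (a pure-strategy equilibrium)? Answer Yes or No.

Yes

Row minima: R1 → 6, R2 → 0; maximin = 6.
Column maxima: L → 10, R → 6; minimax = 6.
maximin = minimax = 6, so a saddle point exists.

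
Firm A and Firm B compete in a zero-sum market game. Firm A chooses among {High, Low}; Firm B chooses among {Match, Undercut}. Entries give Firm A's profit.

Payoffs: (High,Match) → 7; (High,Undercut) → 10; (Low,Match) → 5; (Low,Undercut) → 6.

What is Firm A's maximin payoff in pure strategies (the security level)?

Row minima: High → 7, Low → 5.
The best of these is 7.

7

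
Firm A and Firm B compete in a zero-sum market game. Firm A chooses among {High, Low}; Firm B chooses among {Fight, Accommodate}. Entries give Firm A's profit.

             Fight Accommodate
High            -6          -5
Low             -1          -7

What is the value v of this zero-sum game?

Row minima: High → -6, Low → -7; maximin = -6.
Column maxima: Fight → -1, Accommodate → -5; minimax = -5.
-6 ≠ -5, so there is no saddle point; optimal play is mixed.
Let Firm A play High with probability p. Expected payoff against Fight: (-6)p + (-1)(1−p) = −5p − 1; against Accommodate: (-5)p + (-7)(1−p) = 2p − 7.
Setting these equal: −5p − 1 = 2p − 7 ⇒ −7p = -6 ⇒ p = 6/7, and the value is (-5)·(6/7) − 1 = -37/7.
For Firm B: with q = P(Fight), equating High's and Low's payoffs gives −q − 5 = 6q − 7 ⇒ q = 2/7.

-37/7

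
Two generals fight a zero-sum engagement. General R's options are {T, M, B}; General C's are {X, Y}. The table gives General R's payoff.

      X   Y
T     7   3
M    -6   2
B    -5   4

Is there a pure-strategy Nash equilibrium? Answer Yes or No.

No

Row minima: T → 3, M → -6, B → -5; maximin = 3.
Column maxima: X → 7, Y → 4; minimax = 4.
3 ≠ 4, so no pure-strategy equilibrium exists.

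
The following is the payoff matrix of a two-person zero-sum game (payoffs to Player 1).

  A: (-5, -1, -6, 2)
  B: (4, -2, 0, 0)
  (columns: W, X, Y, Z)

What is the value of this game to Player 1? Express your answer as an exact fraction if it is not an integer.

-12/7

Row minima: A → -6, B → -2; maximin = -2.
Column maxima: W → 4, X → -1, Y → 0, Z → 2; minimax = -1.
-2 ≠ -1, so there is no saddle point; optimal play is mixed.
W is strictly dominated by Y (it gives Player 1 strictly more in every row), so Player 2 never plays it.
Z is strictly dominated by X (it gives Player 1 strictly more in every row), so Player 2 never plays it.
On the remaining 2×2 (A, B vs X, Y):
Let Player 1 play A with probability p. Expected payoff against X: (-1)p + (-2)(1−p) = p − 2; against Y: (-6)p + 0(1−p) = −6p.
Setting these equal: p − 2 = −6p ⇒ 7p = 2 ⇒ p = 2/7, and the value is (1)·(2/7) − 2 = -12/7.
For Player 2: with q = P(X), equating A's and B's payoffs gives 5q − 6 = −2q ⇒ q = 6/7.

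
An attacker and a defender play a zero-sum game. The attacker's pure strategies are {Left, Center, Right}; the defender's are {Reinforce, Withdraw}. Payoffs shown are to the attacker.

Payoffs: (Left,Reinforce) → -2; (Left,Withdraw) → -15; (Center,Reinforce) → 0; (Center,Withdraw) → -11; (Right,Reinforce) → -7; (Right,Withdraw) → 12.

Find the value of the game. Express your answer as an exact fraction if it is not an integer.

Row minima: Left → -15, Center → -11, Right → -7; maximin = -7.
Column maxima: Reinforce → 0, Withdraw → 12; minimax = 0.
-7 ≠ 0, so there is no saddle point; optimal play is mixed.
Left is strictly dominated by Center, so the attacker never plays it.
On the remaining 2×2 (Center, Right vs Reinforce, Withdraw):
Let the attacker play Center with probability p. Expected payoff against Reinforce: 0p + (-7)(1−p) = 7p − 7; against Withdraw: (-11)p + 12(1−p) = −23p + 12.
Setting these equal: 7p − 7 = −23p + 12 ⇒ 30p = 19 ⇒ p = 19/30, and the value is (7)·(19/30) − 7 = -77/30.
For the defender: with q = P(Reinforce), equating Center's and Right's payoffs gives 11q − 11 = −19q + 12 ⇒ q = 23/30.

-77/30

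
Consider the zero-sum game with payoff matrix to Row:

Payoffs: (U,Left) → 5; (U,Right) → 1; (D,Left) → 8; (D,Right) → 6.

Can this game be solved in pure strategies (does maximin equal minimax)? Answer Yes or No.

Row minima: U → 1, D → 6; maximin = 6.
Column maxima: Left → 8, Right → 6; minimax = 6.
maximin = minimax = 6, so a saddle point exists.

Yes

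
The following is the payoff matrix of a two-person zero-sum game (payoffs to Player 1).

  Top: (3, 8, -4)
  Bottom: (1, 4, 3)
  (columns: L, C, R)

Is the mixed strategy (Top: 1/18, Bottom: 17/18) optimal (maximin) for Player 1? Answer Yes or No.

Against L this mix gives (1/18)·3 + (17/18)·1 = 10/9.
Against C this mix gives (1/18)·8 + (17/18)·4 = 38/9.
Against R this mix gives (1/18)·(-4) + (17/18)·3 = 47/18.
Player 2 will play L, holding Player 1 to 10/9. Shifting weight toward the row that does better against L would raise this floor (the equalizing mix achieves 13/9 against both L and R), so the proposed strategy is not optimal.

No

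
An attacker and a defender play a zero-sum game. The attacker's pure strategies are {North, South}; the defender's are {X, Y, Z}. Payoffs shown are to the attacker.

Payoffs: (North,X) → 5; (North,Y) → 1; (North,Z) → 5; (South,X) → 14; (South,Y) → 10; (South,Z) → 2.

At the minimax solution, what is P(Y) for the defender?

Row minima: North → 1, South → 2; maximin = 2.
Column maxima: X → 14, Y → 10, Z → 5; minimax = 5.
2 ≠ 5, so there is no saddle point; optimal play is mixed.
X is strictly dominated by Y (it gives the attacker strictly more in every row), so the defender never plays it.
On the remaining 2×2 (North, South vs Y, Z):
Let the attacker play North with probability p. Expected payoff against Y: 1p + 10(1−p) = −9p + 10; against Z: 5p + 2(1−p) = 3p + 2.
Setting these equal: −9p + 10 = 3p + 2 ⇒ −12p = -8 ⇒ p = 2/3, and the value is (-9)·(2/3) + 10 = 4.
For the defender: with q = P(Y), equating North's and South's payoffs gives −4q + 5 = 8q + 2 ⇒ q = 1/4.

1/4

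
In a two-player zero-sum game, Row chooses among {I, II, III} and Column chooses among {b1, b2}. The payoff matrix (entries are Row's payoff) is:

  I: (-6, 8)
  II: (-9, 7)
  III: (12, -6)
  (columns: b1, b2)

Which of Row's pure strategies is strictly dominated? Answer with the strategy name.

I gives a strictly higher payoff than II against every column: -6 > -9, 8 > 7.
So II is strictly dominated and Row never plays it.

II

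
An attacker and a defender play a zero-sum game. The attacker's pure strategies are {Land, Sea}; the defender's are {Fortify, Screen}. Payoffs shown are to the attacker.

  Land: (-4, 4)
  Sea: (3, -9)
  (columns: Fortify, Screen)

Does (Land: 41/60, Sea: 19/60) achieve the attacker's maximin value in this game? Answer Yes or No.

Against Fortify this mix gives (41/60)·(-4) + (19/60)·3 = -107/60.
Against Screen this mix gives (41/60)·4 + (19/60)·(-9) = -7/60.
The defender will play Fortify, holding the attacker to -107/60. Shifting weight toward the row that does better against Fortify would raise this floor (the equalizing mix achieves -6/5 against both Fortify and Screen), so the proposed strategy is not optimal.

No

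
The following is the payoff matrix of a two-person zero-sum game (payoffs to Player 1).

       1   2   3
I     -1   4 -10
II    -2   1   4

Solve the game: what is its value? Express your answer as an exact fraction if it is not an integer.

-8/5

Row minima: I → -10, II → -2; maximin = -2.
Column maxima: 1 → -1, 2 → 4, 3 → 4; minimax = -1.
-2 ≠ -1, so there is no saddle point; optimal play is mixed.
2 is strictly dominated by 1 (it gives Player 1 strictly more in every row), so Player 2 never plays it.
On the remaining 2×2 (I, II vs 1, 3):
Let Player 1 play I with probability p. Expected payoff against 1: (-1)p + (-2)(1−p) = p − 2; against 3: (-10)p + 4(1−p) = −14p + 4.
Setting these equal: p − 2 = −14p + 4 ⇒ 15p = 6 ⇒ p = 2/5, and the value is (1)·(2/5) − 2 = -8/5.
For Player 2: with q = P(1), equating I's and II's payoffs gives 9q − 10 = −6q + 4 ⇒ q = 14/15.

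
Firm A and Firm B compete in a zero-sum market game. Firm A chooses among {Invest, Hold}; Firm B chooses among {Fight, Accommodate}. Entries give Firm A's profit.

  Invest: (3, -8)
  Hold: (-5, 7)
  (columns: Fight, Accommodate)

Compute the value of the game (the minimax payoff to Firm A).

Row minima: Invest → -8, Hold → -5; maximin = -5.
Column maxima: Fight → 3, Accommodate → 7; minimax = 3.
-5 ≠ 3, so there is no saddle point; optimal play is mixed.
Let Firm A play Invest with probability p. Expected payoff against Fight: 3p + (-5)(1−p) = 8p − 5; against Accommodate: (-8)p + 7(1−p) = −15p + 7.
Setting these equal: 8p − 5 = −15p + 7 ⇒ 23p = 12 ⇒ p = 12/23, and the value is (8)·(12/23) − 5 = -19/23.
For Firm B: with q = P(Fight), equating Invest's and Hold's payoffs gives 11q − 8 = −12q + 7 ⇒ q = 15/23.

-19/23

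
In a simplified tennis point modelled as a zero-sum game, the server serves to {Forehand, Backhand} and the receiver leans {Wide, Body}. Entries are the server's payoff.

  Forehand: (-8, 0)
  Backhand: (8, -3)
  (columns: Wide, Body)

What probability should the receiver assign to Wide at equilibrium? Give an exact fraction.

Row minima: Forehand → -8, Backhand → -3; maximin = -3.
Column maxima: Wide → 8, Body → 0; minimax = 0.
-3 ≠ 0, so there is no saddle point; optimal play is mixed.
Let the server play Forehand with probability p. Expected payoff against Wide: (-8)p + 8(1−p) = −16p + 8; against Body: 0p + (-3)(1−p) = 3p − 3.
Setting these equal: −16p + 8 = 3p − 3 ⇒ −19p = -11 ⇒ p = 11/19, and the value is (-16)·(11/19) + 8 = -24/19.
For the receiver: with q = P(Wide), equating Forehand's and Backhand's payoffs gives −8q = 11q − 3 ⇒ q = 3/19.

3/19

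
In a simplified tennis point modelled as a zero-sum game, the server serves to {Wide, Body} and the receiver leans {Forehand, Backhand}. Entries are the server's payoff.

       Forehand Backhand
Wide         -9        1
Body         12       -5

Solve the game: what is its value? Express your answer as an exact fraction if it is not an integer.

Row minima: Wide → -9, Body → -5; maximin = -5.
Column maxima: Forehand → 12, Backhand → 1; minimax = 1.
-5 ≠ 1, so there is no saddle point; optimal play is mixed.
Let the server play Wide with probability p. Expected payoff against Forehand: (-9)p + 12(1−p) = −21p + 12; against Backhand: 1p + (-5)(1−p) = 6p − 5.
Setting these equal: −21p + 12 = 6p − 5 ⇒ −27p = -17 ⇒ p = 17/27, and the value is (-21)·(17/27) + 12 = -11/9.
For the receiver: with q = P(Forehand), equating Wide's and Body's payoffs gives −10q + 1 = 17q − 5 ⇒ q = 2/9.

-11/9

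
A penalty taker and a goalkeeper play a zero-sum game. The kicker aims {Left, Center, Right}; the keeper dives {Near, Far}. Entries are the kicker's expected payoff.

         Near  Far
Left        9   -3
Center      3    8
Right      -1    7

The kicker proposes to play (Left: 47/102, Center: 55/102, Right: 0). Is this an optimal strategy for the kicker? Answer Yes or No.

No

Against Near this mix gives (47/102)·9 + (55/102)·3 = 98/17.
Against Far this mix gives (47/102)·(-3) + (55/102)·8 = 299/102.
The keeper will play Far, holding the kicker to 299/102. Shifting weight toward the row that does better against Far would raise this floor (the equalizing mix achieves 81/17 against both Far and Near), so the proposed strategy is not optimal.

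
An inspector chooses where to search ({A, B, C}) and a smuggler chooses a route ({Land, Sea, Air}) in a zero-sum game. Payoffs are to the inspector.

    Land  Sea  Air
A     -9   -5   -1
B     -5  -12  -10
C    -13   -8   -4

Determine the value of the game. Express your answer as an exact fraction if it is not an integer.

-83/11

Row minima: A → -9, B → -12, C → -13; maximin = -9.
Column maxima: Land → -5, Sea → -5, Air → -1; minimax = -5.
-9 ≠ -5, so there is no saddle point; optimal play is mixed.
C is strictly dominated by A, so the inspector never plays it.
Air is strictly dominated by Sea (it gives the inspector strictly more in every row), so the smuggler never plays it.
On the remaining 2×2 (A, B vs Land, Sea):
Let the inspector play A with probability p. Expected payoff against Land: (-9)p + (-5)(1−p) = −4p − 5; against Sea: (-5)p + (-12)(1−p) = 7p − 12.
Setting these equal: −4p − 5 = 7p − 12 ⇒ −11p = -7 ⇒ p = 7/11, and the value is (-4)·(7/11) − 5 = -83/11.
For the smuggler: with q = P(Land), equating A's and B's payoffs gives −4q − 5 = 7q − 12 ⇒ q = 7/11.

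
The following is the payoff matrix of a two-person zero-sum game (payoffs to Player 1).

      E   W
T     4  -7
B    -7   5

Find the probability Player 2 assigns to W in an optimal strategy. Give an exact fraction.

Row minima: T → -7, B → -7; maximin = -7.
Column maxima: E → 4, W → 5; minimax = 4.
-7 ≠ 4, so there is no saddle point; optimal play is mixed.
Let Player 1 play T with probability p. Expected payoff against E: 4p + (-7)(1−p) = 11p − 7; against W: (-7)p + 5(1−p) = −12p + 5.
Setting these equal: 11p − 7 = −12p + 5 ⇒ 23p = 12 ⇒ p = 12/23, and the value is (11)·(12/23) − 7 = -29/23.
For Player 2: with q = P(E), equating T's and B's payoffs gives 11q − 7 = −12q + 5 ⇒ q = 12/23.

11/23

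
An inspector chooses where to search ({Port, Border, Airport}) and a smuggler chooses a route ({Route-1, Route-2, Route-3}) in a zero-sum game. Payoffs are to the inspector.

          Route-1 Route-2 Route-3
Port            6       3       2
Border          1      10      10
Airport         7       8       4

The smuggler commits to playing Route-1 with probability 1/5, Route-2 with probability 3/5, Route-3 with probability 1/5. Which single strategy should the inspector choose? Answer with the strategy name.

Expected payoff of Port: (1/5)·6 + (3/5)·3 + (1/5)·2 = 17/5.
Expected payoff of Border: (1/5)·1 + (3/5)·10 + (1/5)·10 = 41/5.
Expected payoff of Airport: (1/5)·7 + (3/5)·8 + (1/5)·4 = 7.
The largest is 41/5, so the inspector's best response is Border.

Border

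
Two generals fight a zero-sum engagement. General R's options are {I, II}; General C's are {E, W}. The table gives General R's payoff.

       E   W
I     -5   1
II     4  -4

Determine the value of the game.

Row minima: I → -5, II → -4; maximin = -4.
Column maxima: E → 4, W → 1; minimax = 1.
-4 ≠ 1, so there is no saddle point; optimal play is mixed.
Let General R play I with probability p. Expected payoff against E: (-5)p + 4(1−p) = −9p + 4; against W: 1p + (-4)(1−p) = 5p − 4.
Setting these equal: −9p + 4 = 5p − 4 ⇒ −14p = -8 ⇒ p = 4/7, and the value is (-9)·(4/7) + 4 = -8/7.
For General C: with q = P(E), equating I's and II's payoffs gives −6q + 1 = 8q − 4 ⇒ q = 5/14.

-8/7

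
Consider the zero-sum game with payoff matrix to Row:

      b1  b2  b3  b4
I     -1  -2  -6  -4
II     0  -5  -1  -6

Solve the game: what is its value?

-32/7

Row minima: I → -6, II → -6; maximin = -6.
Column maxima: b1 → 0, b2 → -2, b3 → -1, b4 → -4; minimax = -4.
-6 ≠ -4, so there is no saddle point; optimal play is mixed.
b1 is strictly dominated by b2 (it gives Row strictly more in every row), so Column never plays it.
b2 is strictly dominated by b4 (it gives Row strictly more in every row), so Column never plays it.
On the remaining 2×2 (I, II vs b3, b4):
Let Row play I with probability p. Expected payoff against b3: (-6)p + (-1)(1−p) = −5p − 1; against b4: (-4)p + (-6)(1−p) = 2p − 6.
Setting these equal: −5p − 1 = 2p − 6 ⇒ −7p = -5 ⇒ p = 5/7, and the value is (-5)·(5/7) − 1 = -32/7.
For Column: with q = P(b3), equating I's and II's payoffs gives −2q − 4 = 5q − 6 ⇒ q = 2/7.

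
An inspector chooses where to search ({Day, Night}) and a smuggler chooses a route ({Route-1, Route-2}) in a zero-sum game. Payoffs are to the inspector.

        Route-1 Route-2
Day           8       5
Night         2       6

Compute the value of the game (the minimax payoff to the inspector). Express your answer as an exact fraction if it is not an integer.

38/7

Row minima: Day → 5, Night → 2; maximin = 5.
Column maxima: Route-1 → 8, Route-2 → 6; minimax = 6.
5 ≠ 6, so there is no saddle point; optimal play is mixed.
Let the inspector play Day with probability p. Expected payoff against Route-1: 8p + 2(1−p) = 6p + 2; against Route-2: 5p + 6(1−p) = −p + 6.
Setting these equal: 6p + 2 = −p + 6 ⇒ 7p = 4 ⇒ p = 4/7, and the value is (6)·(4/7) + 2 = 38/7.
For the smuggler: with q = P(Route-1), equating Day's and Night's payoffs gives 3q + 5 = −4q + 6 ⇒ q = 1/7.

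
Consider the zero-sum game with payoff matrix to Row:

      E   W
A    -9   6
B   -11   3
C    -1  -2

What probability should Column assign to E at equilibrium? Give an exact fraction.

1/2

Row minima: A → -9, B → -11, C → -2; maximin = -2.
Column maxima: E → -1, W → 6; minimax = -1.
-2 ≠ -1, so there is no saddle point; optimal play is mixed.
B is strictly dominated by A, so Row never plays it.
On the remaining 2×2 (A, C vs E, W):
Let Row play A with probability p. Expected payoff against E: (-9)p + (-1)(1−p) = −8p − 1; against W: 6p + (-2)(1−p) = 8p − 2.
Setting these equal: −8p − 1 = 8p − 2 ⇒ −16p = -1 ⇒ p = 1/16, and the value is (-8)·(1/16) − 1 = -3/2.
For Column: with q = P(E), equating A's and C's payoffs gives −15q + 6 = q − 2 ⇒ q = 1/2.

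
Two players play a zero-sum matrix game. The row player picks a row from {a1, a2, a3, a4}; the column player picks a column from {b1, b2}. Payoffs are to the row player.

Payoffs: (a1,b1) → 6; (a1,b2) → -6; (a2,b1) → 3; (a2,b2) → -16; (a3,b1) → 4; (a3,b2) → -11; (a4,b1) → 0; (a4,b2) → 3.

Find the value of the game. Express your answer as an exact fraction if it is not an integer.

Row minima: a1 → -6, a2 → -16, a3 → -11, a4 → 0; maximin = 0.
Column maxima: b1 → 6, b2 → 3; minimax = 3.
0 ≠ 3, so there is no saddle point; optimal play is mixed.
a2 is strictly dominated by a1, so the row player never plays it.
a3 is strictly dominated by a1, so the row player never plays it.
On the remaining 2×2 (a1, a4 vs b1, b2):
Let the row player play a1 with probability p. Expected payoff against b1: 6p + 0(1−p) = 6p; against b2: (-6)p + 3(1−p) = −9p + 3.
Setting these equal: 6p = −9p + 3 ⇒ 15p = 3 ⇒ p = 1/5, and the value is (6)·(1/5) = 6/5.
For the column player: with q = P(b1), equating a1's and a4's payoffs gives 12q − 6 = −3q + 3 ⇒ q = 3/5.

6/5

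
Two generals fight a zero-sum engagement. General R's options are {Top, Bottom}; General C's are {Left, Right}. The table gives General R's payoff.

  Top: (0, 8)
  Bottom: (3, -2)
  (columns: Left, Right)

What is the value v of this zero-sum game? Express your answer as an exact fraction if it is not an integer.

Row minima: Top → 0, Bottom → -2; maximin = 0.
Column maxima: Left → 3, Right → 8; minimax = 3.
0 ≠ 3, so there is no saddle point; optimal play is mixed.
Let General R play Top with probability p. Expected payoff against Left: 0p + 3(1−p) = −3p + 3; against Right: 8p + (-2)(1−p) = 10p − 2.
Setting these equal: −3p + 3 = 10p − 2 ⇒ −13p = -5 ⇒ p = 5/13, and the value is (-3)·(5/13) + 3 = 24/13.
For General C: with q = P(Left), equating Top's and Bottom's payoffs gives −8q + 8 = 5q − 2 ⇒ q = 10/13.

24/13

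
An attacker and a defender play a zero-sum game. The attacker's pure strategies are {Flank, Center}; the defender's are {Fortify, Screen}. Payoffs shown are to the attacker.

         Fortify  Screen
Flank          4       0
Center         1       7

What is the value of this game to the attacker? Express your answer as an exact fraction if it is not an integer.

Row minima: Flank → 0, Center → 1; maximin = 1.
Column maxima: Fortify → 4, Screen → 7; minimax = 4.
1 ≠ 4, so there is no saddle point; optimal play is mixed.
Let the attacker play Flank with probability p. Expected payoff against Fortify: 4p + 1(1−p) = 3p + 1; against Screen: 0p + 7(1−p) = −7p + 7.
Setting these equal: 3p + 1 = −7p + 7 ⇒ 10p = 6 ⇒ p = 3/5, and the value is (3)·(3/5) + 1 = 14/5.
For the defender: with q = P(Fortify), equating Flank's and Center's payoffs gives 4q = −6q + 7 ⇒ q = 7/10.

14/5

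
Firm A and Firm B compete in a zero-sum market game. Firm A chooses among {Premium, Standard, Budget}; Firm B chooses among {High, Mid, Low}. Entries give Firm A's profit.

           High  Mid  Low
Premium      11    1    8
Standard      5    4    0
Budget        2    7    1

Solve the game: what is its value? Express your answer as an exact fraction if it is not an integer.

55/13

Row minima: Premium → 1, Standard → 0, Budget → 1; maximin = 1.
Column maxima: High → 11, Mid → 7, Low → 8; minimax = 7.
1 ≠ 7, so there is no saddle point; optimal play is mixed.
High is strictly dominated by Low (it gives Firm A strictly more in every row), so Firm B never plays it.
With High eliminated, Standard is strictly dominated by Budget (Budget gives Firm A strictly more in every remaining column), so Firm A never plays it.
On the remaining 2×2 (Premium, Budget vs Mid, Low):
Let Firm A play Premium with probability p. Expected payoff against Mid: 1p + 7(1−p) = −6p + 7; against Low: 8p + 1(1−p) = 7p + 1.
Setting these equal: −6p + 7 = 7p + 1 ⇒ −13p = -6 ⇒ p = 6/13, and the value is (-6)·(6/13) + 7 = 55/13.
For Firm B: with q = P(Mid), equating Premium's and Budget's payoffs gives −7q + 8 = 6q + 1 ⇒ q = 7/13.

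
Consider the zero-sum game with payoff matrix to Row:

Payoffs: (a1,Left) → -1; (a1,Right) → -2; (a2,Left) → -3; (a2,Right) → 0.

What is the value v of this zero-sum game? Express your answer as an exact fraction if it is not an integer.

-3/2

Row minima: a1 → -2, a2 → -3; maximin = -2.
Column maxima: Left → -1, Right → 0; minimax = -1.
-2 ≠ -1, so there is no saddle point; optimal play is mixed.
Let Row play a1 with probability p. Expected payoff against Left: (-1)p + (-3)(1−p) = 2p − 3; against Right: (-2)p + 0(1−p) = −2p.
Setting these equal: 2p − 3 = −2p ⇒ 4p = 3 ⇒ p = 3/4, and the value is (2)·(3/4) − 3 = -3/2.
For Column: with q = P(Left), equating a1's and a2's payoffs gives q − 2 = −3q ⇒ q = 1/2.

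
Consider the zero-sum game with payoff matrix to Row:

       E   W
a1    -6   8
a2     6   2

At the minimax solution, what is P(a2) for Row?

Row minima: a1 → -6, a2 → 2; maximin = 2.
Column maxima: E → 6, W → 8; minimax = 6.
2 ≠ 6, so there is no saddle point; optimal play is mixed.
Let Row play a1 with probability p. Expected payoff against E: (-6)p + 6(1−p) = −12p + 6; against W: 8p + 2(1−p) = 6p + 2.
Setting these equal: −12p + 6 = 6p + 2 ⇒ −18p = -4 ⇒ p = 2/9, and the value is (-12)·(2/9) + 6 = 10/3.
For Column: with q = P(E), equating a1's and a2's payoffs gives −14q + 8 = 4q + 2 ⇒ q = 1/3.

7/9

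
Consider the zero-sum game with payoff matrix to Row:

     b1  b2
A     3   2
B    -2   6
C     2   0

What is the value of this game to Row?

Row minima: A → 2, B → -2, C → 0; maximin = 2.
Column maxima: b1 → 3, b2 → 6; minimax = 3.
2 ≠ 3, so there is no saddle point; optimal play is mixed.
C is strictly dominated by A, so Row never plays it.
On the remaining 2×2 (A, B vs b1, b2):
Let Row play A with probability p. Expected payoff against b1: 3p + (-2)(1−p) = 5p − 2; against b2: 2p + 6(1−p) = −4p + 6.
Setting these equal: 5p − 2 = −4p + 6 ⇒ 9p = 8 ⇒ p = 8/9, and the value is (5)·(8/9) − 2 = 22/9.
For Column: with q = P(b1), equating A's and B's payoffs gives q + 2 = −8q + 6 ⇒ q = 4/9.

22/9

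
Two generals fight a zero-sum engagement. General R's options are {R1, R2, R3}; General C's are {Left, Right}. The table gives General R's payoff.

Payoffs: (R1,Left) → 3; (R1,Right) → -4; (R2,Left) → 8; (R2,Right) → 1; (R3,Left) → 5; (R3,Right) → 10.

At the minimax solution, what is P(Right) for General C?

1/4

Row minima: R1 → -4, R2 → 1, R3 → 5; maximin = 5.
Column maxima: Left → 8, Right → 10; minimax = 8.
5 ≠ 8, so there is no saddle point; optimal play is mixed.
R1 is strictly dominated by R2, so General R never plays it.
On the remaining 2×2 (R2, R3 vs Left, Right):
Let General R play R2 with probability p. Expected payoff against Left: 8p + 5(1−p) = 3p + 5; against Right: 1p + 10(1−p) = −9p + 10.
Setting these equal: 3p + 5 = −9p + 10 ⇒ 12p = 5 ⇒ p = 5/12, and the value is (3)·(5/12) + 5 = 25/4.
For General C: with q = P(Left), equating R2's and R3's payoffs gives 7q + 1 = −5q + 10 ⇒ q = 3/4.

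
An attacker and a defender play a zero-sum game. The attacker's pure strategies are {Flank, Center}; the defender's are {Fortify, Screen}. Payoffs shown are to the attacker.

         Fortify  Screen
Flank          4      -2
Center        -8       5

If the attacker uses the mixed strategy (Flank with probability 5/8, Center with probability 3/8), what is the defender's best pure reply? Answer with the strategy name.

Fortify

If the defender plays Fortify, the attacker's expected payoff is (5/8)·4 + (3/8)·(-8) = -1/2.
If the defender plays Screen, the attacker's expected payoff is (5/8)·(-2) + (3/8)·5 = 5/8.
The defender minimizes the attacker's payoff; the smallest is -1/2, so the best response is Fortify.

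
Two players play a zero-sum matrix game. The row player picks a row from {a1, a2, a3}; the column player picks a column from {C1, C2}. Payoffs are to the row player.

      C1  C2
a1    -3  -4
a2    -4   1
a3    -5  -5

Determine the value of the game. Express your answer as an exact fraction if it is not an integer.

Row minima: a1 → -4, a2 → -4, a3 → -5; maximin = -4.
Column maxima: C1 → -3, C2 → 1; minimax = -3.
-4 ≠ -3, so there is no saddle point; optimal play is mixed.
a3 is strictly dominated by a1, so the row player never plays it.
On the remaining 2×2 (a1, a2 vs C1, C2):
Let the row player play a1 with probability p. Expected payoff against C1: (-3)p + (-4)(1−p) = p − 4; against C2: (-4)p + 1(1−p) = −5p + 1.
Setting these equal: p − 4 = −5p + 1 ⇒ 6p = 5 ⇒ p = 5/6, and the value is (1)·(5/6) − 4 = -19/6.
For the column player: with q = P(C1), equating a1's and a2's payoffs gives q − 4 = −5q + 1 ⇒ q = 5/6.

-19/6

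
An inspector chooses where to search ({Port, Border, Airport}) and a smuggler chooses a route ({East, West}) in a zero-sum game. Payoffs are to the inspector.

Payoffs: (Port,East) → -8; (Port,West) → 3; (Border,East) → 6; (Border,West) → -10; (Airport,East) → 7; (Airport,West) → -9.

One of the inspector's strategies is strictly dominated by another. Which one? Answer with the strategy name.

Border

Airport gives a strictly higher payoff than Border against every column: 7 > 6, -9 > -10.
So Border is strictly dominated and the inspector never plays it.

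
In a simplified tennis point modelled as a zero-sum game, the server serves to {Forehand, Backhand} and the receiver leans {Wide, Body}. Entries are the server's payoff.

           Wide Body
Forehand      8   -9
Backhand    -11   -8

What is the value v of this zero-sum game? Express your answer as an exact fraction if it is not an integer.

Row minima: Forehand → -9, Backhand → -11; maximin = -9.
Column maxima: Wide → 8, Body → -8; minimax = -8.
-9 ≠ -8, so there is no saddle point; optimal play is mixed.
Let the server play Forehand with probability p. Expected payoff against Wide: 8p + (-11)(1−p) = 19p − 11; against Body: (-9)p + (-8)(1−p) = −p − 8.
Setting these equal: 19p − 11 = −p − 8 ⇒ 20p = 3 ⇒ p = 3/20, and the value is (19)·(3/20) − 11 = -163/20.
For the receiver: with q = P(Wide), equating Forehand's and Backhand's payoffs gives 17q − 9 = −3q − 8 ⇒ q = 1/20.

-163/20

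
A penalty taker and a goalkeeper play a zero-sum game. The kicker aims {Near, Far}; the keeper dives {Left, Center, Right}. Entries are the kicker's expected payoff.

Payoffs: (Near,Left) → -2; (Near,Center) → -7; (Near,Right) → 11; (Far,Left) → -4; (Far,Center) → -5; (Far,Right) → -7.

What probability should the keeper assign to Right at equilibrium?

Row minima: Near → -7, Far → -7; maximin = -7.
Column maxima: Left → -2, Center → -5, Right → 11; minimax = -5.
-7 ≠ -5, so there is no saddle point; optimal play is mixed.
Left is strictly dominated by Center (it gives the kicker strictly more in every row), so the keeper never plays it.
On the remaining 2×2 (Near, Far vs Center, Right):
Let the kicker play Near with probability p. Expected payoff against Center: (-7)p + (-5)(1−p) = −2p − 5; against Right: 11p + (-7)(1−p) = 18p − 7.
Setting these equal: −2p − 5 = 18p − 7 ⇒ −20p = -2 ⇒ p = 1/10, and the value is (-2)·(1/10) − 5 = -26/5.
For the keeper: with q = P(Center), equating Near's and Far's payoffs gives −18q + 11 = 2q − 7 ⇒ q = 9/10.

1/10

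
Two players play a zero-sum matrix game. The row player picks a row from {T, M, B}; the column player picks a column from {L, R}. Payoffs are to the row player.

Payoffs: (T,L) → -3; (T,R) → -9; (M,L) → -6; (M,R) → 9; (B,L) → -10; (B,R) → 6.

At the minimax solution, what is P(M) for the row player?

2/7

Row minima: T → -9, M → -6, B → -10; maximin = -6.
Column maxima: L → -3, R → 9; minimax = -3.
-6 ≠ -3, so there is no saddle point; optimal play is mixed.
B is strictly dominated by M, so the row player never plays it.
On the remaining 2×2 (T, M vs L, R):
Let the row player play T with probability p. Expected payoff against L: (-3)p + (-6)(1−p) = 3p − 6; against R: (-9)p + 9(1−p) = −18p + 9.
Setting these equal: 3p − 6 = −18p + 9 ⇒ 21p = 15 ⇒ p = 5/7, and the value is (3)·(5/7) − 6 = -27/7.
For the column player: with q = P(L), equating T's and M's payoffs gives 6q − 9 = −15q + 9 ⇒ q = 6/7.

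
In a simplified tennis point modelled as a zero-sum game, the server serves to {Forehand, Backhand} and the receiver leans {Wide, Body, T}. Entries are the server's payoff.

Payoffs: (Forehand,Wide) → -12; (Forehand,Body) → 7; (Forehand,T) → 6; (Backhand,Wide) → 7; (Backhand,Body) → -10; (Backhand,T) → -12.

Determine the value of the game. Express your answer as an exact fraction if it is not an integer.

Row minima: Forehand → -12, Backhand → -12; maximin = -12.
Column maxima: Wide → 7, Body → 7, T → 6; minimax = 6.
-12 ≠ 6, so there is no saddle point; optimal play is mixed.
Body is strictly dominated by T (it gives the server strictly more in every row), so the receiver never plays it.
On the remaining 2×2 (Forehand, Backhand vs Wide, T):
Let the server play Forehand with probability p. Expected payoff against Wide: (-12)p + 7(1−p) = −19p + 7; against T: 6p + (-12)(1−p) = 18p − 12.
Setting these equal: −19p + 7 = 18p − 12 ⇒ −37p = -19 ⇒ p = 19/37, and the value is (-19)·(19/37) + 7 = -102/37.
For the receiver: with q = P(Wide), equating Forehand's and Backhand's payoffs gives −18q + 6 = 19q − 12 ⇒ q = 18/37.

-102/37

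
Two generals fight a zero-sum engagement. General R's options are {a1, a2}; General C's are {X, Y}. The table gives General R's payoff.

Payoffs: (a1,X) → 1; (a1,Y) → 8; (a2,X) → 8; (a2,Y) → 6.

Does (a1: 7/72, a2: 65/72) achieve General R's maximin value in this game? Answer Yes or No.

No

Against X this mix gives (7/72)·1 + (65/72)·8 = 527/72.
Against Y this mix gives (7/72)·8 + (65/72)·6 = 223/36.
General C will play Y, holding General R to 223/36. Shifting weight toward the row that does better against Y would raise this floor (the equalizing mix achieves 58/9 against both Y and X), so the proposed strategy is not optimal.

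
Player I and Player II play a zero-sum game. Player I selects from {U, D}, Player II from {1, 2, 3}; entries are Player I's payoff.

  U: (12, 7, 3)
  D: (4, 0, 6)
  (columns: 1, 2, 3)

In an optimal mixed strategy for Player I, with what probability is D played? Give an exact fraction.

2/5

Row minima: U → 3, D → 0; maximin = 3.
Column maxima: 1 → 12, 2 → 7, 3 → 6; minimax = 6.
3 ≠ 6, so there is no saddle point; optimal play is mixed.
1 is strictly dominated by 2 (it gives Player I strictly more in every row), so Player II never plays it.
On the remaining 2×2 (U, D vs 2, 3):
Let Player I play U with probability p. Expected payoff against 2: 7p + 0(1−p) = 7p; against 3: 3p + 6(1−p) = −3p + 6.
Setting these equal: 7p = −3p + 6 ⇒ 10p = 6 ⇒ p = 3/5, and the value is (7)·(3/5) = 21/5.
For Player II: with q = P(2), equating U's and D's payoffs gives 4q + 3 = −6q + 6 ⇒ q = 3/10.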